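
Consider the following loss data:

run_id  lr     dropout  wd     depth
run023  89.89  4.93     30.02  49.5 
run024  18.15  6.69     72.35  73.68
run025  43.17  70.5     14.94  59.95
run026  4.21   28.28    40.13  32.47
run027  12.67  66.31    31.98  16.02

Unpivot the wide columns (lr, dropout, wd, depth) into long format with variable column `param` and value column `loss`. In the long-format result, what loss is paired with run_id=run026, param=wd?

40.13

Unpivoting turns each (run_id, wide-column) pair into one long row.
The wide cell at row run026, column wd holds 40.13, so the long row (run026, wd) has loss=40.13.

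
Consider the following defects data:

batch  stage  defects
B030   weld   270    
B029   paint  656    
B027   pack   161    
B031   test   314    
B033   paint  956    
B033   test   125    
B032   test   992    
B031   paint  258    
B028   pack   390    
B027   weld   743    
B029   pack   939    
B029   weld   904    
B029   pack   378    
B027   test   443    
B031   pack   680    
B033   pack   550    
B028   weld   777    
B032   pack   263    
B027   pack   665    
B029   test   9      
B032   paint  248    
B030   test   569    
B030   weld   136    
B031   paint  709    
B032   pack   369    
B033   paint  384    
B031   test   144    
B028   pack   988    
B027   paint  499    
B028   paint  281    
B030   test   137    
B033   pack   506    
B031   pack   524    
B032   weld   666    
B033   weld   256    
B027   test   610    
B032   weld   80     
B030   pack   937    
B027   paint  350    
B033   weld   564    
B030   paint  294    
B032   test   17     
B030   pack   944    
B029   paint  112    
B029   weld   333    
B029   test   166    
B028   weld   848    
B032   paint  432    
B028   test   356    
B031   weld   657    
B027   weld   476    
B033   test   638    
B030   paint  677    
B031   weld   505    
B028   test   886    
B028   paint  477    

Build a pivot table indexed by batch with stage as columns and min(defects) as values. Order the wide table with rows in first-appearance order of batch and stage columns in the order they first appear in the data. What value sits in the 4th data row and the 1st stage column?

With rows in first-appearance order of batch, row 4 is batch=B031. stage columns in first-appearance order: weld, paint, pack, test; column 1 is weld.
Long rows with batch=B031, stage=weld: min(657, 505) = 505.

505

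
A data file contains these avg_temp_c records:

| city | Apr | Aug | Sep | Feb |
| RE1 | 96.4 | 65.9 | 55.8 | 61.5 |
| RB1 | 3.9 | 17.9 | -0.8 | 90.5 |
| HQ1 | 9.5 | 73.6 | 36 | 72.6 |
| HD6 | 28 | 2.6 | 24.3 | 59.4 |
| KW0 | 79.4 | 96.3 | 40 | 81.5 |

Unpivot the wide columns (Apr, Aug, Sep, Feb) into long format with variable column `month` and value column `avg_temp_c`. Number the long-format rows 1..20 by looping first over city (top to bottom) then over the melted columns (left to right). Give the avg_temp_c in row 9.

20 rows total (5 × 4). Row 9: index ⌊(9-1)/4⌋ = 2 into city → HQ1; (9-1) mod 4 = 0 into the melted columns → Apr.
So row 9 is (HQ1, Apr, 9.5); avg_temp_c = 9.5.

9.5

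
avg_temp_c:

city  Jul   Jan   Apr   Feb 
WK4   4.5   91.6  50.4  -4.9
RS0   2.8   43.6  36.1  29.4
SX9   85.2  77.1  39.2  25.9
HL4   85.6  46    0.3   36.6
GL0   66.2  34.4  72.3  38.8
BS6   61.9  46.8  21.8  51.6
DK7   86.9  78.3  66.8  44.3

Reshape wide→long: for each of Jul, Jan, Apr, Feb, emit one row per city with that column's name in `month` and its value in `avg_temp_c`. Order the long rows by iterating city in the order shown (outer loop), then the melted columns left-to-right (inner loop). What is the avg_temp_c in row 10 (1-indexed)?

77.1

28 rows total (7 × 4). Row 10: index ⌊(10-1)/4⌋ = 2 into city → SX9; (10-1) mod 4 = 1 into the melted columns → Jan.
So row 10 is (SX9, Jan, 77.1); avg_temp_c = 77.1.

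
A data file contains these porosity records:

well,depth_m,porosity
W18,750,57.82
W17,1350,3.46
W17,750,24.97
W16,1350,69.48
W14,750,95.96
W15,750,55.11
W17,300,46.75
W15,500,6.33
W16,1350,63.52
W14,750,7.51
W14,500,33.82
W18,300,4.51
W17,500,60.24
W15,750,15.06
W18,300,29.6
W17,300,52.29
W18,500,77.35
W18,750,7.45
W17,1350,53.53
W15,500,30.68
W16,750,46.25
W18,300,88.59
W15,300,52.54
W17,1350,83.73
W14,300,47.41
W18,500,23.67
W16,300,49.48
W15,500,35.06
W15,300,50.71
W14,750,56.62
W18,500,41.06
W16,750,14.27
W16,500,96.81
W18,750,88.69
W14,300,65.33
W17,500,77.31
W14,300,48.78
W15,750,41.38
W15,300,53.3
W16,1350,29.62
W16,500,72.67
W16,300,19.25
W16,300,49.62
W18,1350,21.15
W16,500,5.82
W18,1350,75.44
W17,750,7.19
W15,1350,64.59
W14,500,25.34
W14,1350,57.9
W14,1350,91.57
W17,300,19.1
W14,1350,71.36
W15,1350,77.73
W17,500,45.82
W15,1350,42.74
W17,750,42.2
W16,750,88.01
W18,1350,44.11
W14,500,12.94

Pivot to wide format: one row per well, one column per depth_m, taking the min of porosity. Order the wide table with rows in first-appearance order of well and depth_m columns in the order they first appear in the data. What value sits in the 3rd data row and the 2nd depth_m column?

29.62

With rows in first-appearance order of well, row 3 is well=W16. depth_m columns in first-appearance order: 750, 1350, 300, 500; column 2 is 1350.
Long rows with well=W16, depth_m=1350: min(69.48, 63.52, 29.62) = 29.62.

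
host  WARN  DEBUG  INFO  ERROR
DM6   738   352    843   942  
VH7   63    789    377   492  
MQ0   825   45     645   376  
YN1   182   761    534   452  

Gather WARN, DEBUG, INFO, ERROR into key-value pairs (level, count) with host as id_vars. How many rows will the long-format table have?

4 host values × 4 melted columns = 16 rows.

16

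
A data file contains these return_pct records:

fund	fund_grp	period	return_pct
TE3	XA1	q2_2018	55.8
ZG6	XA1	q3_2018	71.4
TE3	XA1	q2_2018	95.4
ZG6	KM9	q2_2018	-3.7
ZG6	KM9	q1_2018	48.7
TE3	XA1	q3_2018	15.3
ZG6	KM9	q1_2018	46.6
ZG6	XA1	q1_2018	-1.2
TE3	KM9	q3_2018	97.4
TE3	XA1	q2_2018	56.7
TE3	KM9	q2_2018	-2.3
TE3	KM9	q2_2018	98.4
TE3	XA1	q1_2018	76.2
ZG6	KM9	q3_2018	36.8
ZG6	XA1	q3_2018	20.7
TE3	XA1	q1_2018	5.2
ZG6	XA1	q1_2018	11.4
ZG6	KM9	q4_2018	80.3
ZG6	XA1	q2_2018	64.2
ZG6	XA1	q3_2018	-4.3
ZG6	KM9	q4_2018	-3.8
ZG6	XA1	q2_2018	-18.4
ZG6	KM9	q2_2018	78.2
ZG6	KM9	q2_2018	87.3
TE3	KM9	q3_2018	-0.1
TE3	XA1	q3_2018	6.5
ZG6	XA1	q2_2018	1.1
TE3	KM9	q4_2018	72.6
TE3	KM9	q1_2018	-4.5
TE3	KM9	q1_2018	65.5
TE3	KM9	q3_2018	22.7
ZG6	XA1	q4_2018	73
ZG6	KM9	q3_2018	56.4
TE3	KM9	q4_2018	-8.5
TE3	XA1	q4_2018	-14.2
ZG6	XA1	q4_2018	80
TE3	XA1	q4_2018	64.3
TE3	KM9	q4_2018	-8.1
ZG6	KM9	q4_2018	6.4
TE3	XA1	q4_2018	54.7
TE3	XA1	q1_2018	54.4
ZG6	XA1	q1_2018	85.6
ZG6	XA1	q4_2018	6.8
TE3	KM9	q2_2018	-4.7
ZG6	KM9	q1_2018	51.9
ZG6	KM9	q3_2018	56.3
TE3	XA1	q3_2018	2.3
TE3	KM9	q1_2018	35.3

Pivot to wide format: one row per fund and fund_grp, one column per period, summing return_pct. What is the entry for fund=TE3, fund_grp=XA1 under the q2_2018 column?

Rows with fund=TE3, fund_grp=XA1 and period=q2_2018: return_pct values are 55.8, 95.4, 56.7.
55.8 + 95.4 + 56.7 = 207.9.

207.9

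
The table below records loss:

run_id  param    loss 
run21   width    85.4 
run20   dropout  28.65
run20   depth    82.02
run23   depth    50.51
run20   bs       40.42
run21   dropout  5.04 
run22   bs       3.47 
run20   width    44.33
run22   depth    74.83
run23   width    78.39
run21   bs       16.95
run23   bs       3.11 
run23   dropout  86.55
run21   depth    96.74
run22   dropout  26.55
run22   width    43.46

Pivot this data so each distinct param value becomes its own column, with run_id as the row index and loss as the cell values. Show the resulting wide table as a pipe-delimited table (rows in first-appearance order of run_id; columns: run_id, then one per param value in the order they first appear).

| run_id | width | dropout | depth | bs |
| run21 | 85.4 | 5.04 | 96.74 | 16.95 |
| run20 | 44.33 | 28.65 | 82.02 | 40.42 |
| run23 | 78.39 | 86.55 | 50.51 | 3.11 |
| run22 | 43.46 | 26.55 | 74.83 | 3.47 |

Columns: run_id plus the 4 distinct param values (width, dropout, depth, bs).
For example, row run21 column width takes loss=85.4 from the long row (run21, width).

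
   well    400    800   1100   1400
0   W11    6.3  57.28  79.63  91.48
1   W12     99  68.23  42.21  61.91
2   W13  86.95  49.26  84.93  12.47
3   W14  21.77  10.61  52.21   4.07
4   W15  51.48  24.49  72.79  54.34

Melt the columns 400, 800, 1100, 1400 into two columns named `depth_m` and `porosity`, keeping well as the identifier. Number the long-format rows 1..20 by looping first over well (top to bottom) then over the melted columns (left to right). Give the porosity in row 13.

20 rows total (5 × 4). Row 13: index ⌊(13-1)/4⌋ = 3 into well → W14; (13-1) mod 4 = 0 into the melted columns → 400.
So row 13 is (W14, 400, 21.77); porosity = 21.77.

21.77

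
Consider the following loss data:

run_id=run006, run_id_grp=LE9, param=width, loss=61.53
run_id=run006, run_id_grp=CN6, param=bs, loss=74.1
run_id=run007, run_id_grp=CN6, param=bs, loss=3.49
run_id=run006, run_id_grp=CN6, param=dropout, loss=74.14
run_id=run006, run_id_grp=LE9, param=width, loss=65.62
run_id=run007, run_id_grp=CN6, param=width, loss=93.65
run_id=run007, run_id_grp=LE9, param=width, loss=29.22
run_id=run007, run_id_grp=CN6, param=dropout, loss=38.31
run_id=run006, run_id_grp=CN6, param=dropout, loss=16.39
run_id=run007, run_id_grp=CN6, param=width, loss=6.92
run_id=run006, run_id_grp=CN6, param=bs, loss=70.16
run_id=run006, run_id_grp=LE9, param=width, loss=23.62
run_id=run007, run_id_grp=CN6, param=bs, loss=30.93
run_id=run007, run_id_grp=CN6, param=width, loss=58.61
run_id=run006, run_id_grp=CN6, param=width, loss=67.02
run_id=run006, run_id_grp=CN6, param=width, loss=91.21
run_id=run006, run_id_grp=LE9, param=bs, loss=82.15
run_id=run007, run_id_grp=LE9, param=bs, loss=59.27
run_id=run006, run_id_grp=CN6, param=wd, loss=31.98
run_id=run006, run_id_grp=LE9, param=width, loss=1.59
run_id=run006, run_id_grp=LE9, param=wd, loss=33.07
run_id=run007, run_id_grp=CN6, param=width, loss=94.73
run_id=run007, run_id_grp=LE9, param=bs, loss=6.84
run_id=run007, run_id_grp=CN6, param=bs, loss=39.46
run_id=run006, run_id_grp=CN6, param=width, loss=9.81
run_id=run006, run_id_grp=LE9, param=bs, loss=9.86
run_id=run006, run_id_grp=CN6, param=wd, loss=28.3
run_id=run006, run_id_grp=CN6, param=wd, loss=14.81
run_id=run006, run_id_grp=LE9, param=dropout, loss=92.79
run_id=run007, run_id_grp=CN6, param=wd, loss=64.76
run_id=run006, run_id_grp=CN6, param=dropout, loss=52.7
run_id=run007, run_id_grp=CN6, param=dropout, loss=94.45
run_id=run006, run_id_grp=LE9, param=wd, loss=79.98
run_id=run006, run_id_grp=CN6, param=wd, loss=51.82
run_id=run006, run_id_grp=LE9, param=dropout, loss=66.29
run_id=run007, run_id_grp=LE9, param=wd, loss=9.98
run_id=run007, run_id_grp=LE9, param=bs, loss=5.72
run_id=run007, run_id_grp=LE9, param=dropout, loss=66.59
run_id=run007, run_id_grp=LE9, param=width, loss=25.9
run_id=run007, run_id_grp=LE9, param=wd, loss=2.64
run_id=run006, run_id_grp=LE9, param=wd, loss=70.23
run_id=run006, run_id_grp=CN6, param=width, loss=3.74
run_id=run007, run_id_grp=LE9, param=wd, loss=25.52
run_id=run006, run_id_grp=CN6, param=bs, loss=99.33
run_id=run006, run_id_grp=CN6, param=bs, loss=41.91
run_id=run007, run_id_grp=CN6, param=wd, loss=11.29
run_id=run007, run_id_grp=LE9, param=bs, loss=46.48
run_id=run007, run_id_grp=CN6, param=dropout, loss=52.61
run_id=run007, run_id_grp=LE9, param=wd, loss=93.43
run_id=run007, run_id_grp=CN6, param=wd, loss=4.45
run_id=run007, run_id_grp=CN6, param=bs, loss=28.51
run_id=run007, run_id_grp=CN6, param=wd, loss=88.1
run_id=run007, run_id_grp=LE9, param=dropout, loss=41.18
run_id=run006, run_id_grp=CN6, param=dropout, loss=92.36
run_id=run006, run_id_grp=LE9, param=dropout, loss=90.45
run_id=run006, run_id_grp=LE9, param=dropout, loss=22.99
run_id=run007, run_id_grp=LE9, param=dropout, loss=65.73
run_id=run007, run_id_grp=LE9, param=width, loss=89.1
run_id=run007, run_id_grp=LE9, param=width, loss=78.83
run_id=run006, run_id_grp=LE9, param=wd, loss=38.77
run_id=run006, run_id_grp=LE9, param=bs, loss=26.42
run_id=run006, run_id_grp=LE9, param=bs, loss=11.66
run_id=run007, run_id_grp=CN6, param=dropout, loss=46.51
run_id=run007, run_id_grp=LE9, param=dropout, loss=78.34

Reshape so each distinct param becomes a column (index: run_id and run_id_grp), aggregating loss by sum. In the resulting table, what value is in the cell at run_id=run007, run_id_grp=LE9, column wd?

Rows with run_id=run007, run_id_grp=LE9 and param=wd: loss values are 9.98, 2.64, 25.52, 93.43.
9.98 + 2.64 + 25.52 + 93.43 = 131.57.

131.57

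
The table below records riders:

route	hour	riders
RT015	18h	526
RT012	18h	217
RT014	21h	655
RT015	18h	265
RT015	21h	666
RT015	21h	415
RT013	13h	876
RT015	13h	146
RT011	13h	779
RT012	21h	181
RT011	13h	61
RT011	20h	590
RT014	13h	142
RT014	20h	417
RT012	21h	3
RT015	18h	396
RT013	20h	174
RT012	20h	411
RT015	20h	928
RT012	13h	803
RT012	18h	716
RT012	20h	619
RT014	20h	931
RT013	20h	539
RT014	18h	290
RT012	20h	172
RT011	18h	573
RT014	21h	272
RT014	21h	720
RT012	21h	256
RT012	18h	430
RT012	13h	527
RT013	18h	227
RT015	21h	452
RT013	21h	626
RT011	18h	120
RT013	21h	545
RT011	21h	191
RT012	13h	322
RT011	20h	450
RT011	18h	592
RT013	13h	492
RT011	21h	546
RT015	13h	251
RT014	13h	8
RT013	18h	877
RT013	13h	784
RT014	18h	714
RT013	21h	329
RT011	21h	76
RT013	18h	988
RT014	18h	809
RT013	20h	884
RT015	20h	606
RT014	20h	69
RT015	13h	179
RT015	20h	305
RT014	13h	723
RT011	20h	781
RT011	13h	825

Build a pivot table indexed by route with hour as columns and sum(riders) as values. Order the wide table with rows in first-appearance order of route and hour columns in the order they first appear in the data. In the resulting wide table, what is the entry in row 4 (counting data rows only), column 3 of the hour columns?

2152

With rows in first-appearance order of route, row 4 is route=RT013. hour columns in first-appearance order: 18h, 21h, 13h, 20h; column 3 is 13h.
Long rows with route=RT013, hour=13h: 876 + 492 + 784 = 2152.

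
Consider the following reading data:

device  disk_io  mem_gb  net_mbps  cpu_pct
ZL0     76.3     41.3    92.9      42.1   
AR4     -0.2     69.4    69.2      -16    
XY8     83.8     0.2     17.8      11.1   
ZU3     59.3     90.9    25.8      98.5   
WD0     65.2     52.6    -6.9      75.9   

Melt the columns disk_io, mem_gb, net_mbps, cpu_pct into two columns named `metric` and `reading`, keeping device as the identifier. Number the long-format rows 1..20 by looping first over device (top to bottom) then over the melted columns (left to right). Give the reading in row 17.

20 rows total (5 × 4). Row 17: index ⌊(17-1)/4⌋ = 4 into device → WD0; (17-1) mod 4 = 0 into the melted columns → disk_io.
So row 17 is (WD0, disk_io, 65.2); reading = 65.2.

65.2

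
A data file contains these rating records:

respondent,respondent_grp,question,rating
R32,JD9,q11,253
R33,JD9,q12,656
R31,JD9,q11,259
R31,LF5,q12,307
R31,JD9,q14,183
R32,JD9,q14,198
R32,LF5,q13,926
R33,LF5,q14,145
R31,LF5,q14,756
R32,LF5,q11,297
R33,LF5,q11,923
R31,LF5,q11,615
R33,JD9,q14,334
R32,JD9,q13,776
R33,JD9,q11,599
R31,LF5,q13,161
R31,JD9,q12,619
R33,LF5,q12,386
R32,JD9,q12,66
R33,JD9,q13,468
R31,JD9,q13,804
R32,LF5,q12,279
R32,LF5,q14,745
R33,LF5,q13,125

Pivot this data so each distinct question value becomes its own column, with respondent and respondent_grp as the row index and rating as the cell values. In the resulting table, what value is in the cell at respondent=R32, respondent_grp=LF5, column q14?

745

Wide layout: rows indexed by respondent and respondent_grp, columns are the 4 distinct question values (q11, q12, q14, q13).
Cell (respondent=R32, respondent_grp=LF5, question=q14) draws from the long row where respondent=R32, respondent_grp=LF5 and question=q14, which has rating=745.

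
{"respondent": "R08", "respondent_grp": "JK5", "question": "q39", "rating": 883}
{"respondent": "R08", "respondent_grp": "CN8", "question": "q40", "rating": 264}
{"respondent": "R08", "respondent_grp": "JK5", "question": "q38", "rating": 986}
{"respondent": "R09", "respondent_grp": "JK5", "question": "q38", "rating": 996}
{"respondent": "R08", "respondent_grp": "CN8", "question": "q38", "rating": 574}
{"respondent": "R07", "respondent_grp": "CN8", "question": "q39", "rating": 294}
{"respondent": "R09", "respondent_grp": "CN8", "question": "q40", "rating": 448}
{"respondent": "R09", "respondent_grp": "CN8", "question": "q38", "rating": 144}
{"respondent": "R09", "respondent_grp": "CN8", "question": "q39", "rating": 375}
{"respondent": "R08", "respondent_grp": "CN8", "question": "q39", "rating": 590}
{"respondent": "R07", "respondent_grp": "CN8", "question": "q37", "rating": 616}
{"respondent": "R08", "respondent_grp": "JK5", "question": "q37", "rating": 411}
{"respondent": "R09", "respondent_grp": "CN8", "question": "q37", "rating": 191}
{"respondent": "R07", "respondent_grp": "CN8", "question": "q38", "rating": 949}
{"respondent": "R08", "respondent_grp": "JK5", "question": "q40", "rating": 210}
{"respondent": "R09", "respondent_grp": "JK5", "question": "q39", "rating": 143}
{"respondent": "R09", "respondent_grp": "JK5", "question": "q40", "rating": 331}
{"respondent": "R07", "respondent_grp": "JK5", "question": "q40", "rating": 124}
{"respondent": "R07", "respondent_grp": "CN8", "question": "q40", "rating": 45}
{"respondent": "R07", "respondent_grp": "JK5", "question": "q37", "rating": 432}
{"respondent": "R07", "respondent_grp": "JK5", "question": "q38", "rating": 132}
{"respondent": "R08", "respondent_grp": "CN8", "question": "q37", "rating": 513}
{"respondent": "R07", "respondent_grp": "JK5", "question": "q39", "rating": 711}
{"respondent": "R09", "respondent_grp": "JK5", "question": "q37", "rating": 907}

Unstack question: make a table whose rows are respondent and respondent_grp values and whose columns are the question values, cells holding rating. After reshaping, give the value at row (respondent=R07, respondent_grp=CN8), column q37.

Wide layout: rows indexed by respondent and respondent_grp, columns are the 4 distinct question values (q39, q40, q38, q37).
Cell (respondent=R07, respondent_grp=CN8, question=q37) draws from the long row where respondent=R07, respondent_grp=CN8 and question=q37, which has rating=616.

616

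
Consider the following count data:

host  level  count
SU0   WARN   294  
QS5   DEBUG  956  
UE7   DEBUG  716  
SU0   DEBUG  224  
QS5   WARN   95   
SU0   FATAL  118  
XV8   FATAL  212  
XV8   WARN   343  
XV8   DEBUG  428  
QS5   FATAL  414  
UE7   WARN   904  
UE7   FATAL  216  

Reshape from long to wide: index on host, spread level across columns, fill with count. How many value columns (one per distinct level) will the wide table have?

3

3 distinct level values: FATAL, WARN, DEBUG.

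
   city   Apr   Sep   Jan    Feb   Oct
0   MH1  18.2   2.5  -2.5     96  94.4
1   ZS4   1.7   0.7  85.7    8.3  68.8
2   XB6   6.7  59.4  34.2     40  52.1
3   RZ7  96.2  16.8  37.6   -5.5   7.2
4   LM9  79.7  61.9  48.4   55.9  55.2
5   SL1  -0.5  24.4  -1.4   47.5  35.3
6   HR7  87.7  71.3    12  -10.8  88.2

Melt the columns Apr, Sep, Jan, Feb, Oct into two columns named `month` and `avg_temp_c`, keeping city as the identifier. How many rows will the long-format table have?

35

7 city values × 5 melted columns = 35 rows.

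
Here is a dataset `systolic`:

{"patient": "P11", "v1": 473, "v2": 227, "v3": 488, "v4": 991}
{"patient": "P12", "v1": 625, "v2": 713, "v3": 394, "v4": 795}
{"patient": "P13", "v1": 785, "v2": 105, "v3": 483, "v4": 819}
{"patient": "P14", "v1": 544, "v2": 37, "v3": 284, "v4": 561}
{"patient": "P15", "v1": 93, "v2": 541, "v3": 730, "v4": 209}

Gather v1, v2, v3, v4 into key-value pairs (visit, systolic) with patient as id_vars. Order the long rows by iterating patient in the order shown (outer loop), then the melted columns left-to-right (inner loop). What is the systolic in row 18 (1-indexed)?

541

20 rows total (5 × 4). Row 18: index ⌊(18-1)/4⌋ = 4 into patient → P15; (18-1) mod 4 = 1 into the melted columns → v2.
So row 18 is (P15, v2, 541); systolic = 541.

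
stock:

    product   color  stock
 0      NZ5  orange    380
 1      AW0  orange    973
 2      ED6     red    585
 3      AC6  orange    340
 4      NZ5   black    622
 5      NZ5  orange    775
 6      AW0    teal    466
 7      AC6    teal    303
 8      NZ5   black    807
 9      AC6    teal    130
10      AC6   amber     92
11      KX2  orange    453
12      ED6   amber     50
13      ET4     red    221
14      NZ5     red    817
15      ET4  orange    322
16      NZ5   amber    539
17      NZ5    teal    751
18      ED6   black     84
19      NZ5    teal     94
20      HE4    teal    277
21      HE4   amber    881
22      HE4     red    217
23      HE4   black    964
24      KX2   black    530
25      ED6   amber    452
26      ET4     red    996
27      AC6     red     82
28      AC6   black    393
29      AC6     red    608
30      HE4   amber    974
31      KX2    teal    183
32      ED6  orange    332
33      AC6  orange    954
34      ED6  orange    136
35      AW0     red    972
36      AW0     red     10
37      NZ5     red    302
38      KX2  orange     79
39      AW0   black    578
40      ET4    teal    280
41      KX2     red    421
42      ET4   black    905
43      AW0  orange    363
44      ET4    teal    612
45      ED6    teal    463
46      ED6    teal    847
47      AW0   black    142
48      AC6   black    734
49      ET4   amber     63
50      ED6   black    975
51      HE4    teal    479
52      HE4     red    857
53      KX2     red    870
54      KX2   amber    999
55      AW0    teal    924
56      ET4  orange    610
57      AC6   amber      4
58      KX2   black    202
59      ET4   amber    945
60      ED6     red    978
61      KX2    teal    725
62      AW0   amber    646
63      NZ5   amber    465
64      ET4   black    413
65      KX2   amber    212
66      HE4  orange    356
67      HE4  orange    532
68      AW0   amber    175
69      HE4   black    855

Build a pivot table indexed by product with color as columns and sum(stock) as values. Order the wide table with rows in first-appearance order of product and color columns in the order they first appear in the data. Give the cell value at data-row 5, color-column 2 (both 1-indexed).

With rows in first-appearance order of product, row 5 is product=KX2. color columns in first-appearance order: orange, red, black, teal, amber; column 2 is red.
Long rows with product=KX2, color=red: 421 + 870 = 1291.

1291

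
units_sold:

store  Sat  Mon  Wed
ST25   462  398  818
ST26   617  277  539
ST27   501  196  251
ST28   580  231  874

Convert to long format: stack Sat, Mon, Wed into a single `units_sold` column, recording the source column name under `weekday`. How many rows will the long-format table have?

12

4 store values × 3 melted columns = 12 rows.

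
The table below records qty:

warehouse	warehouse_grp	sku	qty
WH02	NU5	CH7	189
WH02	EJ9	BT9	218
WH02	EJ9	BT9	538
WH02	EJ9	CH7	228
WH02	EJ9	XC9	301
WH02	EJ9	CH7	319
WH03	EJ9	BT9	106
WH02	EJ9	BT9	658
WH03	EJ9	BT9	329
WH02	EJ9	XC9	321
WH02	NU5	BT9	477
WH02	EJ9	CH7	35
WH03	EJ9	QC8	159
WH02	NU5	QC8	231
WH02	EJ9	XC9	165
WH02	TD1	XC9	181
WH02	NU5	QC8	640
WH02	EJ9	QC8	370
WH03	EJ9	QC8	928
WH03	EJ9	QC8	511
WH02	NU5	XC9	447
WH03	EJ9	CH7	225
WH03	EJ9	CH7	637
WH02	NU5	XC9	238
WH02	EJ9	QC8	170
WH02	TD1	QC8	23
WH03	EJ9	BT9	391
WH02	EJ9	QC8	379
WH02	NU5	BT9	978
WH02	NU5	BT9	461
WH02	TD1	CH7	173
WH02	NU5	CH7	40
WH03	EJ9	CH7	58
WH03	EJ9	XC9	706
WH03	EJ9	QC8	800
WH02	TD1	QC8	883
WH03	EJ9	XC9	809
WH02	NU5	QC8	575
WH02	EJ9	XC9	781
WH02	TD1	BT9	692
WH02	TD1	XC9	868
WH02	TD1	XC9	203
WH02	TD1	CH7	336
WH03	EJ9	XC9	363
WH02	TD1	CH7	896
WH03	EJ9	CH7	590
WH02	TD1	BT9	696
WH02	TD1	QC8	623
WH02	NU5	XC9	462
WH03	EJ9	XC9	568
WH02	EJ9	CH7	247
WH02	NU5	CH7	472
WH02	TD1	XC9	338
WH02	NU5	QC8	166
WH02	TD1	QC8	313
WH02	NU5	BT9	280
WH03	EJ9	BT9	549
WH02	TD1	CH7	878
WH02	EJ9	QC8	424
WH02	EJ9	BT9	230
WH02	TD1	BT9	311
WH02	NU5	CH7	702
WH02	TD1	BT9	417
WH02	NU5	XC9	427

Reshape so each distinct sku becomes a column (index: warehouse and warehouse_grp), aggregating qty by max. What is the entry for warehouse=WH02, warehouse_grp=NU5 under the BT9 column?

Rows with warehouse=WH02, warehouse_grp=NU5 and sku=BT9: qty values are 477, 978, 461, 280.
max(477, 978, 461, 280) = 978.

978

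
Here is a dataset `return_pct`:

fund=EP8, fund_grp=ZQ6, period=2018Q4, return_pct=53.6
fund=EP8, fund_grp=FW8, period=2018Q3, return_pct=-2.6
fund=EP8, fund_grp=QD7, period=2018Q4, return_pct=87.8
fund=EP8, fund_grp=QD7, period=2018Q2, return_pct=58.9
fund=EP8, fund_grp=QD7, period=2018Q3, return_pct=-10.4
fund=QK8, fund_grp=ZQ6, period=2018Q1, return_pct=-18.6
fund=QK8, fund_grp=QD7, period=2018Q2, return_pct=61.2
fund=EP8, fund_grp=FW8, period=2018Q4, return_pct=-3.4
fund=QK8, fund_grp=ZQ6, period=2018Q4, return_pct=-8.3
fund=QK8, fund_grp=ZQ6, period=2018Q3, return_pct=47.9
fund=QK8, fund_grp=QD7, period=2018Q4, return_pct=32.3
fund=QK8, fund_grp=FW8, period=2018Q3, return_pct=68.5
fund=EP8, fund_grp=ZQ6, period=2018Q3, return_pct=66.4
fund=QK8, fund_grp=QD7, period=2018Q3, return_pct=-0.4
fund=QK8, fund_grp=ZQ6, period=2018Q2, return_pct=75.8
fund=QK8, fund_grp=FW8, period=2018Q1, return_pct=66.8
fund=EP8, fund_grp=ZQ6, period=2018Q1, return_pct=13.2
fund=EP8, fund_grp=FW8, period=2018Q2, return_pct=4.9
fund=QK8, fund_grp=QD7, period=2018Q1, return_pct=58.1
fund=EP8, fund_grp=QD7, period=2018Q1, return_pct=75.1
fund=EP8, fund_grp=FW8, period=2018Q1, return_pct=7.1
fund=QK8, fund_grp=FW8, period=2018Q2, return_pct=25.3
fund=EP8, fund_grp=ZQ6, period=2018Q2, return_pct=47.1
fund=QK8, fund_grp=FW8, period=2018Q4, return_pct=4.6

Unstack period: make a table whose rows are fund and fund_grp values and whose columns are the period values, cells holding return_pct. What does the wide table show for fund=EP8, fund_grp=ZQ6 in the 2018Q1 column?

Wide layout: rows indexed by fund and fund_grp, columns are the 4 distinct period values (2018Q4, 2018Q3, 2018Q2, 2018Q1).
Cell (fund=EP8, fund_grp=ZQ6, period=2018Q1) draws from the long row where fund=EP8, fund_grp=ZQ6 and period=2018Q1, which has return_pct=13.2.

13.2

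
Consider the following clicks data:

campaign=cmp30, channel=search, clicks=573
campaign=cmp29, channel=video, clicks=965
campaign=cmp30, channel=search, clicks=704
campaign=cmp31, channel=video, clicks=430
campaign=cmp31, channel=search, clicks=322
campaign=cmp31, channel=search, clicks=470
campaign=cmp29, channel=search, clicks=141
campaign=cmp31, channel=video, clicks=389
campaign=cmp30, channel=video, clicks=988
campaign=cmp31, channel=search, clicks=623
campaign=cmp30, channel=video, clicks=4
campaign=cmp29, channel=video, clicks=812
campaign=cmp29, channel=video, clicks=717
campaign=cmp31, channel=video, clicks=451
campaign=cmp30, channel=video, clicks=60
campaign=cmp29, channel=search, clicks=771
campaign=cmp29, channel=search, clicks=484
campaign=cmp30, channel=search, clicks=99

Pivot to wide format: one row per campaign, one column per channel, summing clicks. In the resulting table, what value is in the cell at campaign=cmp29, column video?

2494

Rows with campaign=cmp29 and channel=video: clicks values are 965, 812, 717.
965 + 812 + 717 = 2494.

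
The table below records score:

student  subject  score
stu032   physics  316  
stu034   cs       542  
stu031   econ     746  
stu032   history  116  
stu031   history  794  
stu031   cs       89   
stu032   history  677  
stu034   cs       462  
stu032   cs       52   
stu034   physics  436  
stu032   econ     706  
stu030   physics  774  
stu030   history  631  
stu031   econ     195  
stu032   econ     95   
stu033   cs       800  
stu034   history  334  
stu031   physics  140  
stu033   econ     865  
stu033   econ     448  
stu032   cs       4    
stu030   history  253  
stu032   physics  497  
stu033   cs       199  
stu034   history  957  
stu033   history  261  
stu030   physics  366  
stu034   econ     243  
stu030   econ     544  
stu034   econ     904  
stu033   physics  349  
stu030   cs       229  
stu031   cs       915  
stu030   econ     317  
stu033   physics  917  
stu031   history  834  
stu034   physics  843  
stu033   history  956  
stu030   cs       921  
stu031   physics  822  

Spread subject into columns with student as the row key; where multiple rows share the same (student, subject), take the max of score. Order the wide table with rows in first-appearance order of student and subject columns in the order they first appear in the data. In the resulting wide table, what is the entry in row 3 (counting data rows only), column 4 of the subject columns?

With rows in first-appearance order of student, row 3 is student=stu031. subject columns in first-appearance order: physics, cs, econ, history; column 4 is history.
Long rows with student=stu031, subject=history: max(794, 834) = 834.

834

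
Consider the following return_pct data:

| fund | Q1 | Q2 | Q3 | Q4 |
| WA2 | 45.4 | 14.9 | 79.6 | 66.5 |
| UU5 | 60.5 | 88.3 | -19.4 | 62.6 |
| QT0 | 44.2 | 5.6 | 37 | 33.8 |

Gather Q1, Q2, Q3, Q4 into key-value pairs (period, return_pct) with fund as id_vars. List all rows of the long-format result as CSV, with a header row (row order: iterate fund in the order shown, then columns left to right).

Each (fund, column) pair becomes one row: 3 × 4 = 12 rows.
For example, (WA2, Q1) → return_pct=45.4.

fund,period,return_pct
WA2,Q1,45.4
WA2,Q2,14.9
WA2,Q3,79.6
WA2,Q4,66.5
UU5,Q1,60.5
UU5,Q2,88.3
UU5,Q3,-19.4
UU5,Q4,62.6
QT0,Q1,44.2
QT0,Q2,5.6
QT0,Q3,37
QT0,Q4,33.8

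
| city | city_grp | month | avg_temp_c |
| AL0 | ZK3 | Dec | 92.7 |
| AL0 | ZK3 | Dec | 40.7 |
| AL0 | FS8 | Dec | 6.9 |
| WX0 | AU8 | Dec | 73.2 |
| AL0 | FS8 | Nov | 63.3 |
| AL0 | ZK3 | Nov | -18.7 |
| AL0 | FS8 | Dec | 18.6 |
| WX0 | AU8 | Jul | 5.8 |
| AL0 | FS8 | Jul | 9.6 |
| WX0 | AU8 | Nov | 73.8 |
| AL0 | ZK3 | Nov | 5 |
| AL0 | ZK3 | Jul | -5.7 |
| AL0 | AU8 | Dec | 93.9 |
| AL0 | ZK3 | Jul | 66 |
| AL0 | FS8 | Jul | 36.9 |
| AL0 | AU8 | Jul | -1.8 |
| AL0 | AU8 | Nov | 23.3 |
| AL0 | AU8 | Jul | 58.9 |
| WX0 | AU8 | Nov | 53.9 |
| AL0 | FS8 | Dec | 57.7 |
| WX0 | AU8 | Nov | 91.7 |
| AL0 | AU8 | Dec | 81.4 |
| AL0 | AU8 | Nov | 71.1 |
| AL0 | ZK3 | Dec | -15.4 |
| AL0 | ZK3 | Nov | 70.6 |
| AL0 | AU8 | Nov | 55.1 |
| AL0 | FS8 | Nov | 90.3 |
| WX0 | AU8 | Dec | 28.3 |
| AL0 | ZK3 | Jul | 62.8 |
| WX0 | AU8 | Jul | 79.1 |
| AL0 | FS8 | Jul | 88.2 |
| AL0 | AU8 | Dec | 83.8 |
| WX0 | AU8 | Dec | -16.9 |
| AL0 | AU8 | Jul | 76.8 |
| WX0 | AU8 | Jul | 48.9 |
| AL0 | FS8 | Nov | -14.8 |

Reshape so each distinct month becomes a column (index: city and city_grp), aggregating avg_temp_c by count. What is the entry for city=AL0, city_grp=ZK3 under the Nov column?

Rows with city=AL0, city_grp=ZK3 and month=Nov: avg_temp_c values are -18.7, 5, 70.6.
3 rows match — count = 3.

3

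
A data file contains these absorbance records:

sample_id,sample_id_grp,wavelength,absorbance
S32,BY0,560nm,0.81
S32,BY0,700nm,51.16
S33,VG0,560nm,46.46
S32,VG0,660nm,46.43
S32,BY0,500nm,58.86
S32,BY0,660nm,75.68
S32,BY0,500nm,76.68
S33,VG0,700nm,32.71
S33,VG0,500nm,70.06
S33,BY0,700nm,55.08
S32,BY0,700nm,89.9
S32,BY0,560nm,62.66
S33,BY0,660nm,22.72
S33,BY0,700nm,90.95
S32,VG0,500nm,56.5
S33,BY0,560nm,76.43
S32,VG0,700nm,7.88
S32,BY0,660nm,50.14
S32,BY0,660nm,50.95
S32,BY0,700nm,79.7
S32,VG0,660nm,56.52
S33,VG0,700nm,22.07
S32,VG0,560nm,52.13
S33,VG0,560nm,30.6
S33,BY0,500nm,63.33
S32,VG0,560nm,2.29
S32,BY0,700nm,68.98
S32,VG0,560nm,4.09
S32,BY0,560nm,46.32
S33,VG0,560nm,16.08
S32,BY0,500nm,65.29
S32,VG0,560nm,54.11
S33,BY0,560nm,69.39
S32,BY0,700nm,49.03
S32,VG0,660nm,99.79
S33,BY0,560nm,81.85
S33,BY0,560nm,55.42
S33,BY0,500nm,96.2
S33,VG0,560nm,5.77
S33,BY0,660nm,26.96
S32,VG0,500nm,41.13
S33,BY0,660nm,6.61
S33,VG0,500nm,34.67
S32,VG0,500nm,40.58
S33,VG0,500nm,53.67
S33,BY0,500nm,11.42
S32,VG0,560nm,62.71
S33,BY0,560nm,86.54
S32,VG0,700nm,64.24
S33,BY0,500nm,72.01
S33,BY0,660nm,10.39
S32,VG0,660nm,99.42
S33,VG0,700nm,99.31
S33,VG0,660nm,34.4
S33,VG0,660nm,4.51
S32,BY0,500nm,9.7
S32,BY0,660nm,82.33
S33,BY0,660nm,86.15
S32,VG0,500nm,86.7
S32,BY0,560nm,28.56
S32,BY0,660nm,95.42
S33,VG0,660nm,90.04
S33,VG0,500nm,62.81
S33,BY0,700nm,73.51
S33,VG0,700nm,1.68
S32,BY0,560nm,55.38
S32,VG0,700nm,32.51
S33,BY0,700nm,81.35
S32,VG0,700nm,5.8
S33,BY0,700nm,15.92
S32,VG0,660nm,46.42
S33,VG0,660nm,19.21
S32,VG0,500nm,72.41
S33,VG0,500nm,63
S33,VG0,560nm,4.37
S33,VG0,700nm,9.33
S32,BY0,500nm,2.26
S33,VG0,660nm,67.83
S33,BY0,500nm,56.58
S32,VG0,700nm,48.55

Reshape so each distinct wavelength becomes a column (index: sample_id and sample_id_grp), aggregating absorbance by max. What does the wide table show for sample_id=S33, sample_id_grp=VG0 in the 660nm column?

90.04

Rows with sample_id=S33, sample_id_grp=VG0 and wavelength=660nm: absorbance values are 34.4, 4.51, 90.04, 19.21, 67.83.
max(34.4, 4.51, 90.04, 19.21, 67.83) = 90.04.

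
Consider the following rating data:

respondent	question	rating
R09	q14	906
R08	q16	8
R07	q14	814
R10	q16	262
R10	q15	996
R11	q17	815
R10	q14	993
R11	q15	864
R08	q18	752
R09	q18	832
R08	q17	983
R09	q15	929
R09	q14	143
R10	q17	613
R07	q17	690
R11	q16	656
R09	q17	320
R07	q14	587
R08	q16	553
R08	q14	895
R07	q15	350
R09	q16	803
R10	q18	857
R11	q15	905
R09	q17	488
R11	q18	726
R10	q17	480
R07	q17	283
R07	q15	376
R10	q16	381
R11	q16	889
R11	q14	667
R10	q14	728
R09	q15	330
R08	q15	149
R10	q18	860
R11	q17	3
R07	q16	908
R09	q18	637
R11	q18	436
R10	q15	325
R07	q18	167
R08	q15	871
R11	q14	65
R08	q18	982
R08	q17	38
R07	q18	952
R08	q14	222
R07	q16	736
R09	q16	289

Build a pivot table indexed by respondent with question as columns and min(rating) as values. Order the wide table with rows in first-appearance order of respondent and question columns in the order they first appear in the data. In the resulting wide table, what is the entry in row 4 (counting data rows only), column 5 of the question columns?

With rows in first-appearance order of respondent, row 4 is respondent=R10. question columns in first-appearance order: q14, q16, q15, q17, q18; column 5 is q18.
Long rows with respondent=R10, question=q18: min(857, 860) = 857.

857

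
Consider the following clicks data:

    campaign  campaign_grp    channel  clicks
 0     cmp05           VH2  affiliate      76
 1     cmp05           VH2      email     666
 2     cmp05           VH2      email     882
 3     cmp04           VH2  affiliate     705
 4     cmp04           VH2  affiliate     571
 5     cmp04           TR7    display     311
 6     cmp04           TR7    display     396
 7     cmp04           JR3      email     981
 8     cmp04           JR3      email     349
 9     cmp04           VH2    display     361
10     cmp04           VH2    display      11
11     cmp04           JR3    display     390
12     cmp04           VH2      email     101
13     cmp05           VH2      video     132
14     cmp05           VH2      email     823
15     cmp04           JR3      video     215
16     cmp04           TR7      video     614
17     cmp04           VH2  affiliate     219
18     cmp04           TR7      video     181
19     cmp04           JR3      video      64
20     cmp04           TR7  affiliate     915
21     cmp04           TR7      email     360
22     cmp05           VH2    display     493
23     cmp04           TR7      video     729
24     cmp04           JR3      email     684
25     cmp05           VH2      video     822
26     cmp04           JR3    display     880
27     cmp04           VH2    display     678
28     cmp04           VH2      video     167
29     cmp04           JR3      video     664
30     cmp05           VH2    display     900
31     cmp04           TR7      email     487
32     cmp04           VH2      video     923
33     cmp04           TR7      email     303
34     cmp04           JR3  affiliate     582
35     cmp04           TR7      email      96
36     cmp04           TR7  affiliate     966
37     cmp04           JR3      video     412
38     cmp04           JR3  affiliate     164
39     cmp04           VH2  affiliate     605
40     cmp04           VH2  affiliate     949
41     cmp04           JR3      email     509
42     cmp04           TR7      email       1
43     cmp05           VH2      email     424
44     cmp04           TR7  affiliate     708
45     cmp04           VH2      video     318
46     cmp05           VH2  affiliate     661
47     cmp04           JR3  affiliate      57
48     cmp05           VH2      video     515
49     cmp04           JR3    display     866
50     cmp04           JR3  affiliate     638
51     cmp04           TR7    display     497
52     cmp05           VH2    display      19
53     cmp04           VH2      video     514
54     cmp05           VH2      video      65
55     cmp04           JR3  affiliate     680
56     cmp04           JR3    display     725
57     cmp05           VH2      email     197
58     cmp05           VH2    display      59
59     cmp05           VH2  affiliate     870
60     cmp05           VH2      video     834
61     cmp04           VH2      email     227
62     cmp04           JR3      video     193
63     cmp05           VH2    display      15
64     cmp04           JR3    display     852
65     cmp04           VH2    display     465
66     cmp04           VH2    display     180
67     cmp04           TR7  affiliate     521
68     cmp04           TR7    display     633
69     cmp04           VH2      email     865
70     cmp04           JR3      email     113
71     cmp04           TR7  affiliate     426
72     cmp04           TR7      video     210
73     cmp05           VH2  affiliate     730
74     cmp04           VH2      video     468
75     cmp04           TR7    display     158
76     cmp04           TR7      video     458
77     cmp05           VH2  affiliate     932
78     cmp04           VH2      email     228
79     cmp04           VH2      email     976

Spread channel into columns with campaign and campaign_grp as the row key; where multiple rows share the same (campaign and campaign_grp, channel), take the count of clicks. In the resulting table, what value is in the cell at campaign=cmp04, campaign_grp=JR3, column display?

5

Rows with campaign=cmp04, campaign_grp=JR3 and channel=display: clicks values are 390, 880, 866, 725, 852.
5 rows match — count = 5.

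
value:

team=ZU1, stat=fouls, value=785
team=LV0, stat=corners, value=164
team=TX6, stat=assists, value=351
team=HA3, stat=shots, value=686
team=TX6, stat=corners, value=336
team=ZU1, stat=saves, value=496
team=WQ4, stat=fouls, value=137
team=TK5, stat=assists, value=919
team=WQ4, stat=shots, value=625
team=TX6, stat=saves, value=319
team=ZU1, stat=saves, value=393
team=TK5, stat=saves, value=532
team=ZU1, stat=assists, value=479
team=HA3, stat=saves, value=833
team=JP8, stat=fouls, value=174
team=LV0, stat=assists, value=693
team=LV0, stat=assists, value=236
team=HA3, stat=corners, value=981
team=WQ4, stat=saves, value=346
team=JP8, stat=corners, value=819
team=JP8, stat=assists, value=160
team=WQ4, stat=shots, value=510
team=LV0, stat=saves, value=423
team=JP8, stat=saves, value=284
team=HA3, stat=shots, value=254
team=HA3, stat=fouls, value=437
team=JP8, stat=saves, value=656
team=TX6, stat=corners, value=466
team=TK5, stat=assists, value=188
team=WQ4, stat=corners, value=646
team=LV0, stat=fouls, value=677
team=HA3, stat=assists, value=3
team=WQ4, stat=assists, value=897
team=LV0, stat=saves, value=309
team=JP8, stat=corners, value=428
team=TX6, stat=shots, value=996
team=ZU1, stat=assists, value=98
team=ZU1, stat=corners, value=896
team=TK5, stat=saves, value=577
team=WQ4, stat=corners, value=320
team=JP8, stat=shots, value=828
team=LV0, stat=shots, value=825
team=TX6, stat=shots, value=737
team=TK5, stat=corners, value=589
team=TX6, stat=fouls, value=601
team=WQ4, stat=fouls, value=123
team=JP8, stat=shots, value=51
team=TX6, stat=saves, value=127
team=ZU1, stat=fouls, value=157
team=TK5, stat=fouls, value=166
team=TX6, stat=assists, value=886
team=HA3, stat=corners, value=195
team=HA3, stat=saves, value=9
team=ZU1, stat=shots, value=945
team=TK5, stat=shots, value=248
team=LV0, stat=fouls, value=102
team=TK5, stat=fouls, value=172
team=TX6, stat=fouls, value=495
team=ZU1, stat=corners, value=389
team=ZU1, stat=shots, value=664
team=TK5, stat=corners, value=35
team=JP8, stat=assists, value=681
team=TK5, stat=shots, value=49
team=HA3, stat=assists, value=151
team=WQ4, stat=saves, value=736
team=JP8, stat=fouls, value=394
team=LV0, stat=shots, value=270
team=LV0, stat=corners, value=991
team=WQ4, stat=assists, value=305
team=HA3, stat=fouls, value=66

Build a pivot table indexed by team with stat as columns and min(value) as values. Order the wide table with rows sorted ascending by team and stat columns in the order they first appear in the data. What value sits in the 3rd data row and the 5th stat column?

309

With rows sorted ascending by team, row 3 is team=LV0. stat columns in first-appearance order: fouls, corners, assists, shots, saves; column 5 is saves.
Long rows with team=LV0, stat=saves: min(423, 309) = 309.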